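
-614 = -614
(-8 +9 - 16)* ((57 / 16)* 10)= -4275 / 8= -534.38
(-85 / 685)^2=0.02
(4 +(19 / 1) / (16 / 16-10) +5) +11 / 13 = 905 / 117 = 7.74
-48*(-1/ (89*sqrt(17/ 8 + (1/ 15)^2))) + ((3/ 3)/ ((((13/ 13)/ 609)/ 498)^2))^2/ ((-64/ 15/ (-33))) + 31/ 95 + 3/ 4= 1440*sqrt(7666)/ 341137 + 12432697514755121492285717/ 190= 65435250077658534169925.20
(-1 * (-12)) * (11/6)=22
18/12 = 3/2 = 1.50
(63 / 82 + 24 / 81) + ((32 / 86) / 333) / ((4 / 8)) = 1.07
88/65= 1.35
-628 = -628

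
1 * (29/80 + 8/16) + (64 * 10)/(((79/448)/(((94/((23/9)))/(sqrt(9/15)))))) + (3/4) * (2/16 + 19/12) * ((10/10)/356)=49333/56960 + 80855040 * sqrt(15)/1817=172345.51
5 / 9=0.56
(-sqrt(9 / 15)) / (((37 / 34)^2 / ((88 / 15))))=-101728 * sqrt(15) / 102675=-3.84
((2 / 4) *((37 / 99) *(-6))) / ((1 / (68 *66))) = -5032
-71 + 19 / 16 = -1117 / 16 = -69.81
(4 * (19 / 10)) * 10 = 76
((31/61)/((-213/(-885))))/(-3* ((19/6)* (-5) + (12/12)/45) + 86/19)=5212650/128271227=0.04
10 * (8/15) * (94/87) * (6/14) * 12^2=72192/203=355.63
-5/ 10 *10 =-5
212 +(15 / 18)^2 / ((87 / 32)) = 212.26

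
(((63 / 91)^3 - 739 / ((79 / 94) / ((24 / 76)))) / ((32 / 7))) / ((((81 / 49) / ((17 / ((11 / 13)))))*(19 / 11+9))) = -1777690328491 / 25862061888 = -68.74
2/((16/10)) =5/4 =1.25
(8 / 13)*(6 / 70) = 24 / 455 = 0.05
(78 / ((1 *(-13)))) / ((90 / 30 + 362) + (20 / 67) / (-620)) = -6231 / 379052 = -0.02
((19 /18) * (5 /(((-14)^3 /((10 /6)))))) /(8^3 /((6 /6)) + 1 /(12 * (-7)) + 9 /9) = -475 /76012524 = -0.00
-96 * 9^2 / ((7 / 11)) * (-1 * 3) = 36658.29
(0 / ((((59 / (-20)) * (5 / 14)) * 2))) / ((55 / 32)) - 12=-12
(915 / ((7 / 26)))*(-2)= -47580 / 7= -6797.14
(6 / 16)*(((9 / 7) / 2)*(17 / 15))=153 / 560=0.27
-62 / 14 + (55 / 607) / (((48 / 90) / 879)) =4925689 / 33992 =144.91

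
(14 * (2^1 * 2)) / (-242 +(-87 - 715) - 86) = -28 / 565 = -0.05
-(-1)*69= 69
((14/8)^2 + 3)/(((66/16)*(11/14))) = 1.87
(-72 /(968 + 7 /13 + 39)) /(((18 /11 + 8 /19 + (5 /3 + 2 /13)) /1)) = -1271556 /69002447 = -0.02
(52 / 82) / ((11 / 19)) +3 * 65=88439 / 451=196.10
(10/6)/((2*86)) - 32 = -16507/516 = -31.99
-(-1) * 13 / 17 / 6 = 13 / 102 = 0.13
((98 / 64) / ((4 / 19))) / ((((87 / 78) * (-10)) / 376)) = -568841 / 2320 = -245.19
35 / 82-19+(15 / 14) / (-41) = -5338 / 287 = -18.60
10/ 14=5/ 7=0.71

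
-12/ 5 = -2.40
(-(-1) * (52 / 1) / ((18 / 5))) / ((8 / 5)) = 325 / 36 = 9.03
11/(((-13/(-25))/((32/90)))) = 880/117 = 7.52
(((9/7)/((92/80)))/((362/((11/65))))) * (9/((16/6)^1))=2673/1515332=0.00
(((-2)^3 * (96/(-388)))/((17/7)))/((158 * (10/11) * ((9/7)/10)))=17248/390813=0.04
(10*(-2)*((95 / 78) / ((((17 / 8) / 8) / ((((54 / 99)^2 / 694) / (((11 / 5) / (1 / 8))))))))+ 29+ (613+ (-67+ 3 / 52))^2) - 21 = 6330701641049833 / 21230642576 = 298187.00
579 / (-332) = -579 / 332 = -1.74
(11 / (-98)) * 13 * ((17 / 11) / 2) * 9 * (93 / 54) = -6851 / 392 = -17.48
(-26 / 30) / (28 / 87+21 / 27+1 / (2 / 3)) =-2262 / 6785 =-0.33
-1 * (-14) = 14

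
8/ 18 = 4/ 9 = 0.44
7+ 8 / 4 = 9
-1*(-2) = 2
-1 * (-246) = 246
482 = 482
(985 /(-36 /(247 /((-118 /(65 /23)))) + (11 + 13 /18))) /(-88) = -0.63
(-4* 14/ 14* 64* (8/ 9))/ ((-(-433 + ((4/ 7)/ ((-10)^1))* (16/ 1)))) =-71680/ 136683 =-0.52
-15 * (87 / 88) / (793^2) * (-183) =3915 / 907192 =0.00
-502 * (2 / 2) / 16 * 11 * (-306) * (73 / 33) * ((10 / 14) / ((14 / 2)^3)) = 4672365 / 9604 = 486.50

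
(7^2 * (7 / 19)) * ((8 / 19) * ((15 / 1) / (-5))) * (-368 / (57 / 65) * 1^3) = 65636480 / 6859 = 9569.39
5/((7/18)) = 90/7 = 12.86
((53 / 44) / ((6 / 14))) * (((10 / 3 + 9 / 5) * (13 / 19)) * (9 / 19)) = 33761 / 7220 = 4.68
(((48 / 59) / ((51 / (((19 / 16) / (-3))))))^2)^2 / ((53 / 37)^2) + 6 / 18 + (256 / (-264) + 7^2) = 122504522673785407607 / 2532988250733180339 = 48.36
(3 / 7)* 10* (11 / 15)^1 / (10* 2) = 11 / 70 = 0.16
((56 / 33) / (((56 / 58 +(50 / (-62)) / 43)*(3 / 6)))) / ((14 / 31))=9586936 / 1207767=7.94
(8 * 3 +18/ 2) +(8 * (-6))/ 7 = 26.14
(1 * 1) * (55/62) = 55/62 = 0.89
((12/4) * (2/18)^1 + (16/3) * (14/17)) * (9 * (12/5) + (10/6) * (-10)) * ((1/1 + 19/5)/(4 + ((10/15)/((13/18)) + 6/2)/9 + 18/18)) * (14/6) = 48.03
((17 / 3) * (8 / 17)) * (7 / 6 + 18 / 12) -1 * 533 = -4733 / 9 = -525.89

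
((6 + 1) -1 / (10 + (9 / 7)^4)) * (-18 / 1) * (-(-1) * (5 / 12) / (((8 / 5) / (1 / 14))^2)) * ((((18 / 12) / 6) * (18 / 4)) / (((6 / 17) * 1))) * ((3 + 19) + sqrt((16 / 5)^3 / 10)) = -1589803875 / 219132928 -5781105 * sqrt(2) / 13695808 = -7.85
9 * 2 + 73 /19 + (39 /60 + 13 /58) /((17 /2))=2055583 /93670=21.94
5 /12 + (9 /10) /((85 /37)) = 4123 /5100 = 0.81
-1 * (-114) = 114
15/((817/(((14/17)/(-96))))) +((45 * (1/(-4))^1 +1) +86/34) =-1715735/222224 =-7.72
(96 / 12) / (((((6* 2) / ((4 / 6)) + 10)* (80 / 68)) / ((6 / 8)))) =51 / 280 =0.18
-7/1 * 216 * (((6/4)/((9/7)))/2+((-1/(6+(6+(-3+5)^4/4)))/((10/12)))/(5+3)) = -34713/40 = -867.82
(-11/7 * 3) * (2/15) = -22/35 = -0.63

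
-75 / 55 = -15 / 11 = -1.36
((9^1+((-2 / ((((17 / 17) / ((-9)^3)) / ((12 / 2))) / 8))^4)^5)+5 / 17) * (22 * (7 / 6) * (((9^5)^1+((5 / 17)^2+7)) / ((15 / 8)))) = 283920900071258715842241068377489678959031110549365961959797378697413737164276691167899667430993189742926320 / 44217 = 6421080129164319511550785000000000000000000000000000000000000000000000000000000000000000000000000000000.00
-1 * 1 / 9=-1 / 9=-0.11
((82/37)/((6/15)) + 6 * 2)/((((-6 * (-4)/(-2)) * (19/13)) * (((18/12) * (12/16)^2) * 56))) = -8437/398601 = -0.02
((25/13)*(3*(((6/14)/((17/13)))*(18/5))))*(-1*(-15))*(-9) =-109350/119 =-918.91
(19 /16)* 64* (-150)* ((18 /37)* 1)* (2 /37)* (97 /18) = -2211600 /1369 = -1615.49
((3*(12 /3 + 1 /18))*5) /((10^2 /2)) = 73 /60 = 1.22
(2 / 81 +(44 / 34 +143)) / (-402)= -198727 / 553554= -0.36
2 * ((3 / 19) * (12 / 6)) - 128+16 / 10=-11948 / 95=-125.77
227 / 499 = 0.45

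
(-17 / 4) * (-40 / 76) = 2.24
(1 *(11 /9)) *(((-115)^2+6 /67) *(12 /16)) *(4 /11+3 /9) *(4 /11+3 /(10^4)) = 815867055479 /265320000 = 3075.03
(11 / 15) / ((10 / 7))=77 / 150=0.51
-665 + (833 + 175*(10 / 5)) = 518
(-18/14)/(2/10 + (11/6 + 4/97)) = -26190/42259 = -0.62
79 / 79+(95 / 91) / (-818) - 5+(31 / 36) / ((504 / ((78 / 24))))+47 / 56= -1218026993 / 385886592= -3.16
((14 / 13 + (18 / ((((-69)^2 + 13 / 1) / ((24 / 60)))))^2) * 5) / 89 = 1994223362 / 32961593665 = 0.06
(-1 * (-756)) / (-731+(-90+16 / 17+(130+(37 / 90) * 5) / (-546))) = -126309456 / 137052557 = -0.92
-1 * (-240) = 240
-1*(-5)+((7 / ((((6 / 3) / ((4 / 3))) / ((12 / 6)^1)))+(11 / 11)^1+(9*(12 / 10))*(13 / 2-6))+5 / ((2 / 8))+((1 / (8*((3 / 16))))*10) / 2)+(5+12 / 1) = 916 / 15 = 61.07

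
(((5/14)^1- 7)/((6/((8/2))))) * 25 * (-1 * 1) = 775/7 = 110.71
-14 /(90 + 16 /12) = -21 /137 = -0.15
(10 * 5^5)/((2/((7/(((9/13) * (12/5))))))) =7109375/108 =65827.55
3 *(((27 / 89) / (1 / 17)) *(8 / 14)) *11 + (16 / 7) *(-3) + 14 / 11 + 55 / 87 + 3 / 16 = 92.49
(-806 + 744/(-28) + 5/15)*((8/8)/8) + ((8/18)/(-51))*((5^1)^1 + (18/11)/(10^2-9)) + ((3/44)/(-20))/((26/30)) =-58854535/565488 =-104.08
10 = 10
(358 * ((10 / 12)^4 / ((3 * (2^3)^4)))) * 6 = 111875 / 1327104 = 0.08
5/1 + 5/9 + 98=932/9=103.56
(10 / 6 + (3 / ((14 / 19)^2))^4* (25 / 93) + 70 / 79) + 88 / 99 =8262785422872917 / 32527866583296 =254.02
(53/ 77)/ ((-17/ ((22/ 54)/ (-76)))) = 53/ 244188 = 0.00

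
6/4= 3/2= 1.50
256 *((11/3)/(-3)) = -2816/9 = -312.89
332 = 332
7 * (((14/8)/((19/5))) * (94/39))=11515/1482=7.77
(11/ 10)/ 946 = 1/ 860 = 0.00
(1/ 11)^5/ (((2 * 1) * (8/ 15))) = 15/ 2576816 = 0.00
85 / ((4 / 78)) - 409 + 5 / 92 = 114867 / 92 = 1248.55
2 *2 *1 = 4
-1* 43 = -43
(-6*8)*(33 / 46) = -792 / 23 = -34.43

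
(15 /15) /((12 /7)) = 7 /12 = 0.58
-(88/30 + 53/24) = -617/120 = -5.14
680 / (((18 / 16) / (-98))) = -533120 / 9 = -59235.56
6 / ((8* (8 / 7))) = 21 / 32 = 0.66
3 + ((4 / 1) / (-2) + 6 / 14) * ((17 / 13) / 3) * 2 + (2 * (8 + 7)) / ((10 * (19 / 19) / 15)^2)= 37745 / 546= 69.13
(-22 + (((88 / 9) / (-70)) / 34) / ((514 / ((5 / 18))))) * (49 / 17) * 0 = 0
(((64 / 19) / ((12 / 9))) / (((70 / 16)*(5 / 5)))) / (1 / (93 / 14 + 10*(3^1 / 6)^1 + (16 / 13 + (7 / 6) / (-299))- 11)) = 300544 / 278369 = 1.08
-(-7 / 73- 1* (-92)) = -91.90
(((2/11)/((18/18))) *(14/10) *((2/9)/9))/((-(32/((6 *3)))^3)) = -0.00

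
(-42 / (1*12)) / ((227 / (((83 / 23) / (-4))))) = 581 / 41768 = 0.01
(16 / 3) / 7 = 16 / 21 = 0.76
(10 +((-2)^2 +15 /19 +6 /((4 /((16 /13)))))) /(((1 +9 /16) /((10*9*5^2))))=5916960 /247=23955.30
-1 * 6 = -6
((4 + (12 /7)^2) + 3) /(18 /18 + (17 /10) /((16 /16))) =3.68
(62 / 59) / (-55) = -0.02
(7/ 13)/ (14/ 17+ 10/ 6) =357/ 1651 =0.22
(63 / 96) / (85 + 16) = 21 / 3232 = 0.01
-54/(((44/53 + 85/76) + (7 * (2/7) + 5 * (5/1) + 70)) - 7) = -217512/370369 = -0.59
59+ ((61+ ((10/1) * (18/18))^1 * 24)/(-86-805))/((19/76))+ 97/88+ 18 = 547081/7128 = 76.75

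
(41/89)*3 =123/89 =1.38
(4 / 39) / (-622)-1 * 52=-630710 / 12129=-52.00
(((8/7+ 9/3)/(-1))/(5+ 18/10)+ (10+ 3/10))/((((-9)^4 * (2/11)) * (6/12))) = 0.02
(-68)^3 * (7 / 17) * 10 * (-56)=72504320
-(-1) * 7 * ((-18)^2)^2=734832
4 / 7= 0.57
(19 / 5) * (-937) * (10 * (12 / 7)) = -427272 / 7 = -61038.86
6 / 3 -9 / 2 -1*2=-9 / 2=-4.50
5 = 5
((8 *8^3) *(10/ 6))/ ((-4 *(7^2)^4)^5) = -20/ 19100417282727083957224305417672003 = -0.00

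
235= 235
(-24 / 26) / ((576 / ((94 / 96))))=-47 / 29952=-0.00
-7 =-7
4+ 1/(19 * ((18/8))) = 4.02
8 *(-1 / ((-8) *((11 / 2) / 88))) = 16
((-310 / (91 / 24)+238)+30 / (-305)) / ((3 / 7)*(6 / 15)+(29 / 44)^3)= 341.12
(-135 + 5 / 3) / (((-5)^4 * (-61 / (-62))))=-992 / 4575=-0.22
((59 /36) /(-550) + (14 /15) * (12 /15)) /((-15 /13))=-7657 /11880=-0.64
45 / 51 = 15 / 17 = 0.88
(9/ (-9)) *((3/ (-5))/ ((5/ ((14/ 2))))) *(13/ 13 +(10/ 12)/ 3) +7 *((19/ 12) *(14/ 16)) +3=13.77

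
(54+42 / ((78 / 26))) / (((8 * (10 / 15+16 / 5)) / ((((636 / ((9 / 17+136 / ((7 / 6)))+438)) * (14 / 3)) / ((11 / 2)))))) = 15010660 / 7024061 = 2.14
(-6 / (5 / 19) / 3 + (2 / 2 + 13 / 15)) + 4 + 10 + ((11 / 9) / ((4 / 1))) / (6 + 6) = 17911 / 2160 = 8.29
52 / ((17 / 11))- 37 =-57 / 17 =-3.35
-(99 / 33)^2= -9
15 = 15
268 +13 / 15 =4033 / 15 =268.87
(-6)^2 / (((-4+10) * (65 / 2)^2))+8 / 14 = 17068 / 29575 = 0.58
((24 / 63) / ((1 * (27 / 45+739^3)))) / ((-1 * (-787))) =20 / 16675057939323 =0.00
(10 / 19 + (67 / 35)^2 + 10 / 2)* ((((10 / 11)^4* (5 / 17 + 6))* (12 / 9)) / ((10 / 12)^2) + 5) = 141136856732 / 1158615535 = 121.82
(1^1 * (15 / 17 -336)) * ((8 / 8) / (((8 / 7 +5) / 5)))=-199395 / 731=-272.77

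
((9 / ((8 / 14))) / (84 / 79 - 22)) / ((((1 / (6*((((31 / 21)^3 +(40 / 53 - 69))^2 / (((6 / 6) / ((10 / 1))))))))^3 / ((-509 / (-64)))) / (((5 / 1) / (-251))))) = 3321683377696911934458015451567089663663033437695000 / 1706386632342240468788516894086311813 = 1946618260327944.48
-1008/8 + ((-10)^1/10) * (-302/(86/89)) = 8021/43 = 186.53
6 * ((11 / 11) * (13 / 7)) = 78 / 7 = 11.14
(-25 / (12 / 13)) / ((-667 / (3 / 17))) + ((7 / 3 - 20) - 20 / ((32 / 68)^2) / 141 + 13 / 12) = -440416223 / 25580784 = -17.22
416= 416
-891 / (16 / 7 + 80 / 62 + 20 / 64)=-3093552 / 13501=-229.14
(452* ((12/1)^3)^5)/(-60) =-580331145976086528/5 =-116066229195217305.60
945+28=973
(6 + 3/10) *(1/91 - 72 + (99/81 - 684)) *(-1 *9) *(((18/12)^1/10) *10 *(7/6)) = 19471851/260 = 74891.73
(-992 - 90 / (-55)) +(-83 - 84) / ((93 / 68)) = -1138058 / 1023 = -1112.47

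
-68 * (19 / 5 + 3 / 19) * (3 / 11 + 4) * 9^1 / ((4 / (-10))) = 5407632 / 209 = 25873.84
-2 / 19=-0.11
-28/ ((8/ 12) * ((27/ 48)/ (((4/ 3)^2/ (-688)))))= 224/ 1161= 0.19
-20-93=-113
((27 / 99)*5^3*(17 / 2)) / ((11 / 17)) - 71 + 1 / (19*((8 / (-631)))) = 6854317 / 18392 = 372.68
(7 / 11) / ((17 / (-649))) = -413 / 17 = -24.29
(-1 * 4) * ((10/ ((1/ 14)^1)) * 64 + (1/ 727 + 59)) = -26227256/ 727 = -36076.01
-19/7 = -2.71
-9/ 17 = -0.53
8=8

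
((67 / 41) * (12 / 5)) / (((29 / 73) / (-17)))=-997764 / 5945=-167.83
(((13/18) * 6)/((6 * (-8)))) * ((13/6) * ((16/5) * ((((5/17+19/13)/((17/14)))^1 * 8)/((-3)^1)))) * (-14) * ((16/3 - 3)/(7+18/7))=-193770304/23526045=-8.24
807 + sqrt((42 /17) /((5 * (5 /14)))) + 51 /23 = 14 * sqrt(51) /85 + 18612 /23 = 810.39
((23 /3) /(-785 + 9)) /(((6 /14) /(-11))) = 1771 /6984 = 0.25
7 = 7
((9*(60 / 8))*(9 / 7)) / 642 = 405 / 2996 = 0.14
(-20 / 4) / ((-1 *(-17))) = -5 / 17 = -0.29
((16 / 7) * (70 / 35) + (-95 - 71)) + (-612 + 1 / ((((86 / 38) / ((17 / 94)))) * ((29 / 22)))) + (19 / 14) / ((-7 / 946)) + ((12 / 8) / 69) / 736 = -93026428563167 / 97229048896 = -956.78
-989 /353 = -2.80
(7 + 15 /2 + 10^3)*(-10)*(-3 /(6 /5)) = 50725 /2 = 25362.50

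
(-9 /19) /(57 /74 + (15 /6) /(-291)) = -96903 /155819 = -0.62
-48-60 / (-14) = -306 / 7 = -43.71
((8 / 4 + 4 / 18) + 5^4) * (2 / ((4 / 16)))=45160 / 9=5017.78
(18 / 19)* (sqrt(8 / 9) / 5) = 0.18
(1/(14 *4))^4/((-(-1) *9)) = 1/88510464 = 0.00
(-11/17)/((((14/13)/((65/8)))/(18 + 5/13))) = -89.75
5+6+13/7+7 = 139/7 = 19.86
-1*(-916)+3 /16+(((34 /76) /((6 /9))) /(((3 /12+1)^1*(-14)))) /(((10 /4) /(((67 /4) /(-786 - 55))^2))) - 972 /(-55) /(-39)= 1231825453835897 /1345177733900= 915.73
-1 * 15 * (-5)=75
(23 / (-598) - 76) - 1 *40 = -3017 / 26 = -116.04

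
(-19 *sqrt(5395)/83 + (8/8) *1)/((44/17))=17/44 - 323 *sqrt(5395)/3652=-6.11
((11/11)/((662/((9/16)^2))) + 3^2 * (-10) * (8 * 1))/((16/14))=-854138313/1355776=-630.00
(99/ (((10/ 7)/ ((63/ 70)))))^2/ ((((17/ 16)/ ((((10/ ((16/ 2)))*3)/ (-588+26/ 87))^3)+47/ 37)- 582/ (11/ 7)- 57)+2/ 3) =-281492883199219923/ 295982381609630180000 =-0.00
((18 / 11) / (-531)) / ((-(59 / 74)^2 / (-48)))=-525696 / 2259169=-0.23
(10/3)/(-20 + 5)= -0.22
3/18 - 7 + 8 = 7/6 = 1.17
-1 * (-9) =9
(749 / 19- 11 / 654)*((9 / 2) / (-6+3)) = -489637 / 8284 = -59.11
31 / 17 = 1.82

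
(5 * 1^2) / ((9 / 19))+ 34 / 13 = 1541 / 117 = 13.17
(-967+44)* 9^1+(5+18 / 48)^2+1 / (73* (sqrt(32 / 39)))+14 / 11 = -5826893 / 704+sqrt(78) / 584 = -8276.82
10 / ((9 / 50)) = 500 / 9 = 55.56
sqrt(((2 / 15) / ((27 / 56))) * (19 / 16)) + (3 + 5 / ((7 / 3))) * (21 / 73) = sqrt(665) / 45 + 108 / 73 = 2.05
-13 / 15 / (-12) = 13 / 180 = 0.07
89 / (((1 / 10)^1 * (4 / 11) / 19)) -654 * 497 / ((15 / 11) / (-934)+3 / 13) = -27992328859 / 20418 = -1370963.31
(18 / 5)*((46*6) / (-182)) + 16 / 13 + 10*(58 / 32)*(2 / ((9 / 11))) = 50497 / 1260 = 40.08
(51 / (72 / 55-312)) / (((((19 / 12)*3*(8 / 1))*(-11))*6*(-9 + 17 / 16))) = -85 / 10308336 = -0.00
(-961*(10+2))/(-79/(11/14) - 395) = 42284/1817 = 23.27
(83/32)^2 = 6889/1024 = 6.73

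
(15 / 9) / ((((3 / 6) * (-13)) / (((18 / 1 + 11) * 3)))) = -290 / 13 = -22.31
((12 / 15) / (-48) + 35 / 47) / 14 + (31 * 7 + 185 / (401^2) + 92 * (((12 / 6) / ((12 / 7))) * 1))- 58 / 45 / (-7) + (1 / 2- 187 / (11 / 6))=4248440129347 / 19045270440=223.07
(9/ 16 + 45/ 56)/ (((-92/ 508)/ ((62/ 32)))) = -602361/ 41216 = -14.61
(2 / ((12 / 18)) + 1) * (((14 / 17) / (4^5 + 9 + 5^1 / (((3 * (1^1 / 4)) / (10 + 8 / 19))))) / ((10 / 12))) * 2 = 12768 / 1780495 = 0.01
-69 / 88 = -0.78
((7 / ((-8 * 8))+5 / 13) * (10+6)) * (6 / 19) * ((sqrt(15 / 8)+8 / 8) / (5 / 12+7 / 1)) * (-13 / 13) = -2061 * sqrt(30) / 43966 - 4122 / 21983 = -0.44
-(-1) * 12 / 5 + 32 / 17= 364 / 85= 4.28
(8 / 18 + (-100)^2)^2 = 100008889.09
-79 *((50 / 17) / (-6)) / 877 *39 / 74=0.02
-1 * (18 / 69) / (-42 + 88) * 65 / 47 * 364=-70980 / 24863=-2.85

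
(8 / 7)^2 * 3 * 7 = 192 / 7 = 27.43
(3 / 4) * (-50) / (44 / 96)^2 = -21600 / 121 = -178.51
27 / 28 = 0.96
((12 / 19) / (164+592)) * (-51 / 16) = -17 / 6384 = -0.00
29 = 29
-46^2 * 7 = -14812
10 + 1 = 11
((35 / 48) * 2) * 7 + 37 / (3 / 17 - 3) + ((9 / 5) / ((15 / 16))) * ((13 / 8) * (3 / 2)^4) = 15479 / 1200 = 12.90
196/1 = 196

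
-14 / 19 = -0.74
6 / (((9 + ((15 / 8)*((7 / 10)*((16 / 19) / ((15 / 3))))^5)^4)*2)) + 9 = 9.33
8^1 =8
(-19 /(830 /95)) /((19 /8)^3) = -256 /1577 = -0.16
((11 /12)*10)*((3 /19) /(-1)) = -55 /38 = -1.45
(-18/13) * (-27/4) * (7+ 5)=1458/13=112.15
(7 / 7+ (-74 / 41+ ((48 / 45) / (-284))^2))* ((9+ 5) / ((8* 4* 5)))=-262001383 / 3720258000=-0.07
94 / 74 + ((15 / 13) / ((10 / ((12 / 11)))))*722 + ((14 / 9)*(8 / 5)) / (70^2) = 3839658539 / 41666625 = 92.15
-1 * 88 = -88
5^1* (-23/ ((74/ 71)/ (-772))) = 3151690/ 37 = 85180.81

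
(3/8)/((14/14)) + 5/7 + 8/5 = 753/280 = 2.69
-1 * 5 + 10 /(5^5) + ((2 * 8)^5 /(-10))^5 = -39614081257132168796771990783 /3125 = -12676506002282294014967040.00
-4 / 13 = -0.31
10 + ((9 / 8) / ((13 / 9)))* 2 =601 / 52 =11.56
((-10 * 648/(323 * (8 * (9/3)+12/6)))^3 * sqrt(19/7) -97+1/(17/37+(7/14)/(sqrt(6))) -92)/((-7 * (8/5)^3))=8303765625 * sqrt(133)/3627719537351+171125 * sqrt(6)/9976064+129633375/19952128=6.57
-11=-11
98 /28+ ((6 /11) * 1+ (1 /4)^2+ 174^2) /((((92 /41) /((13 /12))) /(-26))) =-380044.72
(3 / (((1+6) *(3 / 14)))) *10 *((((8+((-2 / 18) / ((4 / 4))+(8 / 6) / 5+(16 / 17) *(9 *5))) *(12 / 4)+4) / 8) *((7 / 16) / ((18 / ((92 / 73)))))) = 6385099 / 536112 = 11.91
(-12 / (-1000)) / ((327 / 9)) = 9 / 27250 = 0.00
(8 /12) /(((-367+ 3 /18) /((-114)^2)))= -51984 /2201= -23.62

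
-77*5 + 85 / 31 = -11850 / 31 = -382.26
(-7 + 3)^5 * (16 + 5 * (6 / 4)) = -24064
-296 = -296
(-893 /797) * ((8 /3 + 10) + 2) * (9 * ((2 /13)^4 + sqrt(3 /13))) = -117876 * sqrt(39) /10361 - 1886016 /22763117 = -71.13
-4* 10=-40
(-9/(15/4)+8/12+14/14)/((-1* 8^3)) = 11/7680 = 0.00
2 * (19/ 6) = 19/ 3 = 6.33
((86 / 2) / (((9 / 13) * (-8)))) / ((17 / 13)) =-7267 / 1224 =-5.94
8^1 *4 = 32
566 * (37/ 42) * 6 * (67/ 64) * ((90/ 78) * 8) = 10523355/ 364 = 28910.32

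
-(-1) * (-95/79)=-95/79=-1.20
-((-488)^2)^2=-56712564736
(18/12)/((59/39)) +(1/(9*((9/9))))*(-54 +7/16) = -42139/8496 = -4.96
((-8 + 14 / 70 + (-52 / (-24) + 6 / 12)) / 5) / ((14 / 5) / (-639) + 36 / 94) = -770847 / 284260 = -2.71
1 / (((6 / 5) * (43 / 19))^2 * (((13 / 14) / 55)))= 8.03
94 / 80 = 47 / 40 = 1.18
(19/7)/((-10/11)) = -209/70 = -2.99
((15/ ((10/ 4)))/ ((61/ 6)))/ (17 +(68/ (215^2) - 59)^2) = 38461511250/ 227956474834957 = 0.00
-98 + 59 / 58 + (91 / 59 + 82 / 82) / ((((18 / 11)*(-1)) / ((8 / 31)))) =-30991975 / 318246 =-97.38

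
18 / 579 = 6 / 193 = 0.03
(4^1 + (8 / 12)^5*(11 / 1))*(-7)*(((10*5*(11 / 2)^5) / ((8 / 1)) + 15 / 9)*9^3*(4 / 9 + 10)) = -1315441659035 / 144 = -9135011521.08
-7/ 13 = -0.54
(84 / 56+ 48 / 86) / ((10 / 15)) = 531 / 172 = 3.09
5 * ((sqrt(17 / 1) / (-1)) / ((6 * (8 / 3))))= -5 * sqrt(17) / 16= -1.29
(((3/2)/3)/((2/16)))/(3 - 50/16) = -32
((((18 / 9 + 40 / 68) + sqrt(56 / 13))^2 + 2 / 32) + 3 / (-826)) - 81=-1736211247 / 24826256 + 176 *sqrt(182) / 221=-59.19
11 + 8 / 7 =85 / 7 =12.14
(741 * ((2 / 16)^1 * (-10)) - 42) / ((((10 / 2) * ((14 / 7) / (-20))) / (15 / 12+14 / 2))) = 127809 / 8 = 15976.12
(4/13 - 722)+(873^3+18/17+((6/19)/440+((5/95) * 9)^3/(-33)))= 221879928927036343/333484580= 665337896.36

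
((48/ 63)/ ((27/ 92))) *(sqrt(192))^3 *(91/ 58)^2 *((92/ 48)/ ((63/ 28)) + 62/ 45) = 67091734528 *sqrt(3)/ 3065445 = 37908.46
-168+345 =177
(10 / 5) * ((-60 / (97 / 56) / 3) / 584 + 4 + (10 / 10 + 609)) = 8695188 / 7081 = 1227.96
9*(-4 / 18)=-2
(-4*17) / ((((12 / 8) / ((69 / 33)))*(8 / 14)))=-5474 / 33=-165.88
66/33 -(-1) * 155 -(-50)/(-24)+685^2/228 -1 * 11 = 83673/38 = 2201.92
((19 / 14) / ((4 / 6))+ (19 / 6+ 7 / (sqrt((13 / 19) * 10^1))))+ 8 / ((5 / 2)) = 7 * sqrt(2470) / 130+ 3529 / 420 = 11.08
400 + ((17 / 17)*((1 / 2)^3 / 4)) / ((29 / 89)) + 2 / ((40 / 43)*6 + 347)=5629192337 / 14069408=400.10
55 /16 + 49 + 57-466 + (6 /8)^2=-356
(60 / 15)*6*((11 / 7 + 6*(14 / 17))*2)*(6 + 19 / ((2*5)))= 2469.58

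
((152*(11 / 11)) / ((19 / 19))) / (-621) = -152 / 621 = -0.24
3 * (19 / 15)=19 / 5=3.80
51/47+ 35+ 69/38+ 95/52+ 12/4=1984109/46436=42.73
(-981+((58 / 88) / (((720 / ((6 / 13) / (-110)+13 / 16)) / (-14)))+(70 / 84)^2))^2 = 389591515844816417001 / 405394063360000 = 961019.29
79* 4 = 316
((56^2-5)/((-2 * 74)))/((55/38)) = -59489/4070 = -14.62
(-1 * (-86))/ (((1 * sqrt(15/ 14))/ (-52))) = -4320.36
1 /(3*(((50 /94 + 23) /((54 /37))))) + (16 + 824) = 840.02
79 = 79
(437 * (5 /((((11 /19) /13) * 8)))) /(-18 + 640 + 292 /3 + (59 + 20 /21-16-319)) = 755573 /54736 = 13.80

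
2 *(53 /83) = 106 /83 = 1.28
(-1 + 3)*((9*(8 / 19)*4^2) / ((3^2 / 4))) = 1024 / 19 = 53.89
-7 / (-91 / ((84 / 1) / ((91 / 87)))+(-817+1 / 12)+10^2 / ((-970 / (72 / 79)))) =14000301 / 1636322713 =0.01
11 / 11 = 1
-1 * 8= -8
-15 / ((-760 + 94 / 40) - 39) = 100 / 5311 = 0.02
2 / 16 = 1 / 8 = 0.12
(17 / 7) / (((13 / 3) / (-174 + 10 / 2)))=-663 / 7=-94.71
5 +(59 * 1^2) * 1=64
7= 7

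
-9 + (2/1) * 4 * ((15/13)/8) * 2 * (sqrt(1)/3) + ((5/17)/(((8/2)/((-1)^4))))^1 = -7211/884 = -8.16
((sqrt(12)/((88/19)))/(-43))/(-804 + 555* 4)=-19* sqrt(3)/2679072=-0.00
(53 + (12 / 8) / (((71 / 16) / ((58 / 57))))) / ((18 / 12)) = 47974 / 1349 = 35.56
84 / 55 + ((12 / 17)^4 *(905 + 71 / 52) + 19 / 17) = 13595938757 / 59717515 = 227.67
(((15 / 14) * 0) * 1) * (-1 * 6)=0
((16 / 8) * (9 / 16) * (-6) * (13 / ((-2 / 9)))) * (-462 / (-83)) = 729729 / 332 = 2197.98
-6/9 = -2/3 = -0.67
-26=-26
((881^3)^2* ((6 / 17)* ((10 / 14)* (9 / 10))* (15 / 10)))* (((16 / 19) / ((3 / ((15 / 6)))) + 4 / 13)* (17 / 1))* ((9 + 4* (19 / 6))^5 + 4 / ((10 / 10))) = 202905677740780103420602653118 / 15561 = 13039372645766988202596400.00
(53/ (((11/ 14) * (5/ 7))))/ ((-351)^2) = 5194/ 6776055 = 0.00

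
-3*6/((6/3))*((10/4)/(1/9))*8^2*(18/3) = -77760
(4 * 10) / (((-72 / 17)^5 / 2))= -7099285 / 120932352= -0.06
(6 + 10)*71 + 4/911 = 1034900/911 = 1136.00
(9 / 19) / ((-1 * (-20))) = 9 / 380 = 0.02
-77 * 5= -385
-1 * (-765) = 765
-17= -17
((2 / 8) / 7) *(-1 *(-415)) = 415 / 28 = 14.82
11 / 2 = 5.50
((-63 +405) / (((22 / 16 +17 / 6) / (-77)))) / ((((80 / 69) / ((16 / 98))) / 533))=-1660260888 / 3535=-469663.62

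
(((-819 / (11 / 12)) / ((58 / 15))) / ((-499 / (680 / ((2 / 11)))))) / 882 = 198900 / 101297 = 1.96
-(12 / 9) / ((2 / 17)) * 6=-68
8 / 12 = 2 / 3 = 0.67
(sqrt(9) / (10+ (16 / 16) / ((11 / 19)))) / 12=11 / 516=0.02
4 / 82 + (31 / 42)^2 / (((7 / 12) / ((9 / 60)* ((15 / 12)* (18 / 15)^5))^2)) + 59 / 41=232245247663 / 137333984375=1.69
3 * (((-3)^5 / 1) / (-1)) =729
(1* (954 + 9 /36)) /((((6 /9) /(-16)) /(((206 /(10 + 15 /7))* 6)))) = -198148104 /85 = -2331154.16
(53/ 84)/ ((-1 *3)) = -53/ 252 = -0.21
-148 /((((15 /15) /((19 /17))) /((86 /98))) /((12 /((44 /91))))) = -4715724 /1309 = -3602.54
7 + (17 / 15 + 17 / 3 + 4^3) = 77.80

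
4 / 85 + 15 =1279 / 85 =15.05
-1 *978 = -978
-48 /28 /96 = -1 /56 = -0.02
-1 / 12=-0.08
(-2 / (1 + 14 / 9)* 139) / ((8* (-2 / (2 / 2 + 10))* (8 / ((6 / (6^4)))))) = 1529 / 35328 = 0.04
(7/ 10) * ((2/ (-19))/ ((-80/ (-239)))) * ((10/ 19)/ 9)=-1673/ 129960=-0.01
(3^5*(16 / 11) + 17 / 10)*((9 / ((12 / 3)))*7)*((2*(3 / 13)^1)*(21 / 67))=155056923 / 191620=809.19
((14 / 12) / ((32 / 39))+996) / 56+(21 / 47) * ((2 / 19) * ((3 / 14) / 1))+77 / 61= 19.08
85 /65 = 1.31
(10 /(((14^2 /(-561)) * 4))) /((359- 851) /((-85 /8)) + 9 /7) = -79475 /528584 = -0.15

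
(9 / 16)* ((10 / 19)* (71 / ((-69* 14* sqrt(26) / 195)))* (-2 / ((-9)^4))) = 1775* sqrt(26) / 35680176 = 0.00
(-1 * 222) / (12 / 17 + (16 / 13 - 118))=8177 / 4275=1.91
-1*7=-7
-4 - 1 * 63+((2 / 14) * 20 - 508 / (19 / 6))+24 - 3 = -27074 / 133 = -203.56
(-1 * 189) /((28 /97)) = -2619 /4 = -654.75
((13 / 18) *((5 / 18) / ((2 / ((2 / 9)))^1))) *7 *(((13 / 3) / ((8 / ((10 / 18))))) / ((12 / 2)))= 29575 / 3779136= 0.01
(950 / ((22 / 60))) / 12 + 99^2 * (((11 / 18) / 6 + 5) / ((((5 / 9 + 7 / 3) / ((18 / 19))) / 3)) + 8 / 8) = 33868343 / 572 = 59210.39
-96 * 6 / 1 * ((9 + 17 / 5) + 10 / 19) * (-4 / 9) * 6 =1886208 / 95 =19854.82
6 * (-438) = -2628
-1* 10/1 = -10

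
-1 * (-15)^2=-225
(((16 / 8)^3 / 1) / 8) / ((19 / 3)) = 3 / 19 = 0.16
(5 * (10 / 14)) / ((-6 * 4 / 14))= -25 / 12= -2.08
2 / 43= 0.05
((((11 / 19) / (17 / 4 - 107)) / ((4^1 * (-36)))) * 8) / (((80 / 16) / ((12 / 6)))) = 44 / 351405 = 0.00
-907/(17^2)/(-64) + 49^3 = 2176036811/18496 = 117649.05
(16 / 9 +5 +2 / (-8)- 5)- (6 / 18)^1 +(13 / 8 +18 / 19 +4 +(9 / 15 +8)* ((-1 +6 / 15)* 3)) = -263791 / 34200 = -7.71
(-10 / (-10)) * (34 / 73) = 34 / 73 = 0.47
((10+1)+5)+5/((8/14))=99/4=24.75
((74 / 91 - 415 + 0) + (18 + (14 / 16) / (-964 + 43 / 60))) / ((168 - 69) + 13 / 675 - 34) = -6.09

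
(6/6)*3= 3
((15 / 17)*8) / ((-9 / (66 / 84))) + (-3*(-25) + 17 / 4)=112289 / 1428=78.63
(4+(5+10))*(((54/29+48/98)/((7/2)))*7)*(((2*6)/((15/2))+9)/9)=2243596/21315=105.26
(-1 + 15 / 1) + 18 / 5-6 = 58 / 5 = 11.60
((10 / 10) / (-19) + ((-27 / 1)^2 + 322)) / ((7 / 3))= 59904 / 133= 450.41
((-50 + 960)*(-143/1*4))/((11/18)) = -851760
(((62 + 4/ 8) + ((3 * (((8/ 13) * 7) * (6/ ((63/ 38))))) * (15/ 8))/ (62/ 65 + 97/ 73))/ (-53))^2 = 4778923905625/ 1318101463396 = 3.63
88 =88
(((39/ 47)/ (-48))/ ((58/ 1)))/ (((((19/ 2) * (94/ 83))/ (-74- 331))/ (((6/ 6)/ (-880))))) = -87399/ 6855039488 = -0.00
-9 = -9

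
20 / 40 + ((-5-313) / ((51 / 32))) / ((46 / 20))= -67449 / 782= -86.25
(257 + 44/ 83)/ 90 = 2.86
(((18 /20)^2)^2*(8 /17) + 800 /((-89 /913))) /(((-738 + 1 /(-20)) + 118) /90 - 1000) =558734978556 /68554067825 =8.15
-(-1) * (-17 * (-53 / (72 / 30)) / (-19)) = -19.76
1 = 1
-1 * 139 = -139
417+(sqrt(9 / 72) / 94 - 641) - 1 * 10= -234+sqrt(2) / 376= -234.00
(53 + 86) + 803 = 942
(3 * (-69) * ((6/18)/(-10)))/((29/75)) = 1035/58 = 17.84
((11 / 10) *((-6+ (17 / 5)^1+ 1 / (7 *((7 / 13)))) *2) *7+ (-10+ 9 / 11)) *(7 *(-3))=260661 / 275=947.86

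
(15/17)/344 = 15/5848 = 0.00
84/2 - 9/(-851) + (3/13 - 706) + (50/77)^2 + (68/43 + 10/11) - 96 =-2134669438024/2820478661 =-756.85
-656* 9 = -5904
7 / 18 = 0.39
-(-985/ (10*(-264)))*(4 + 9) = -2561/ 528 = -4.85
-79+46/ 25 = -1929/ 25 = -77.16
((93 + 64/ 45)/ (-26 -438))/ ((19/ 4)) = -4249/ 99180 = -0.04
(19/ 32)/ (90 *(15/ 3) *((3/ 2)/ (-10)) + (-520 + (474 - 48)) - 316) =-19/ 15280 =-0.00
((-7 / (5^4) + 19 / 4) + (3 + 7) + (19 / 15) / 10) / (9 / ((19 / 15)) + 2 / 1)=2118329 / 1297500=1.63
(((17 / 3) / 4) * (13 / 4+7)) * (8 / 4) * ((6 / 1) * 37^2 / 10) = 954193 / 40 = 23854.82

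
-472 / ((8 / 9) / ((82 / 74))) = -21771 / 37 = -588.41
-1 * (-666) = 666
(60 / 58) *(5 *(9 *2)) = 2700 / 29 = 93.10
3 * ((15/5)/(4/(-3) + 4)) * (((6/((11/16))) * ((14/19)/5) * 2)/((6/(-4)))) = -6048/1045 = -5.79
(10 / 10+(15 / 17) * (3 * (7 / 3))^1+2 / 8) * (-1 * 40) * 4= -20200 / 17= -1188.24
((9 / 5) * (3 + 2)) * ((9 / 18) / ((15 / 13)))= 39 / 10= 3.90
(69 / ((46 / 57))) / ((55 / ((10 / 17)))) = 171 / 187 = 0.91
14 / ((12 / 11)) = 77 / 6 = 12.83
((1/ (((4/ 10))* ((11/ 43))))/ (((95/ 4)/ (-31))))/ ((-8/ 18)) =11997/ 418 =28.70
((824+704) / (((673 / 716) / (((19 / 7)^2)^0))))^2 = 1196941026304 / 452929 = 2642668.11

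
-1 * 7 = -7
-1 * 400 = -400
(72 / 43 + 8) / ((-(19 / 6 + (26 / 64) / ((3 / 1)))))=-39936 / 13631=-2.93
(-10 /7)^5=-100000 /16807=-5.95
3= 3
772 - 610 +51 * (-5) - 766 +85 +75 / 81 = -20873 / 27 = -773.07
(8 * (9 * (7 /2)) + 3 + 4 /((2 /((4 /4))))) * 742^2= 141494948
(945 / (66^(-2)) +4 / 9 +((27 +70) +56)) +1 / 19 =703934068 / 171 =4116573.50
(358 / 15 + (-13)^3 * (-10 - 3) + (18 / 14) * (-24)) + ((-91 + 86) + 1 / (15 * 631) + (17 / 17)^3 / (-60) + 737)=1552274771 / 53004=29285.99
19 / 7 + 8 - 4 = 47 / 7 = 6.71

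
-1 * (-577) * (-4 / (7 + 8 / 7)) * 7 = -113092 / 57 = -1984.07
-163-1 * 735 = -898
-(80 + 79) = -159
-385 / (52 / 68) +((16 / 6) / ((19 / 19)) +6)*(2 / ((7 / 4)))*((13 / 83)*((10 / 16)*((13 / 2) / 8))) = -91120675 / 181272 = -502.67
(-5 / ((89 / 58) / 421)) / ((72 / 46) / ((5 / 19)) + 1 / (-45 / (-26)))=-63181575 / 300553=-210.22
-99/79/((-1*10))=99/790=0.13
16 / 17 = 0.94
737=737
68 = 68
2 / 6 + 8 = 25 / 3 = 8.33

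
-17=-17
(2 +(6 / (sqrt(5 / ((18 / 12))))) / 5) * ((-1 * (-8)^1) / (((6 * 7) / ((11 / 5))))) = 44 * sqrt(30) / 875 +88 / 105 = 1.11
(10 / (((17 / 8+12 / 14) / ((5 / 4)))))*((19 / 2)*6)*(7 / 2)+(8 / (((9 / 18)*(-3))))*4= 408262 / 501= 814.89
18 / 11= 1.64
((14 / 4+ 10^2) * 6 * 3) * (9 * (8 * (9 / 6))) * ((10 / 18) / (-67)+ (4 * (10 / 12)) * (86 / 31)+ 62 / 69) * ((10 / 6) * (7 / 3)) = 16475269860 / 2077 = 7932243.55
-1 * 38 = -38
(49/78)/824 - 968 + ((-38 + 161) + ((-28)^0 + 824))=-1285391/64272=-20.00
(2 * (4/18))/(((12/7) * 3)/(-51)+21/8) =3808/21627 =0.18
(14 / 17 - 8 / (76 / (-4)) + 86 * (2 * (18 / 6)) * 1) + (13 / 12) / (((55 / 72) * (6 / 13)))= 520.32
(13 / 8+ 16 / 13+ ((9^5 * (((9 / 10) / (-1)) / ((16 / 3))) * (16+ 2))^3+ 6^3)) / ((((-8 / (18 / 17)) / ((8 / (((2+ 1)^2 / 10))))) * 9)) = 754266928755801.07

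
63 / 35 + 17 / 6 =139 / 30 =4.63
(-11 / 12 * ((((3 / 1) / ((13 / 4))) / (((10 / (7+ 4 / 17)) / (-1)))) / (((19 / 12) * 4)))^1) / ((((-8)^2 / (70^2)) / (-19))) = -994455 / 7072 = -140.62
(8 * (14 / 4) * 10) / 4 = 70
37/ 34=1.09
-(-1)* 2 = 2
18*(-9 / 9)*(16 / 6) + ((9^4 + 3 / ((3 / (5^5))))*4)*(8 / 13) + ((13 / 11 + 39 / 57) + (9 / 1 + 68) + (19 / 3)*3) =64915454 / 2717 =23892.33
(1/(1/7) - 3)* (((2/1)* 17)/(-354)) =-68/177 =-0.38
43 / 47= 0.91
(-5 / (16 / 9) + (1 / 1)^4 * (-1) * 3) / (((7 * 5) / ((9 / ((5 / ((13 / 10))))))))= -10881 / 28000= -0.39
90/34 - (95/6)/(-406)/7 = 768955/289884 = 2.65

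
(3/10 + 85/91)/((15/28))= 2246/975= 2.30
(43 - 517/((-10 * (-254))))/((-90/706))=-38372159/114300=-335.71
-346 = -346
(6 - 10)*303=-1212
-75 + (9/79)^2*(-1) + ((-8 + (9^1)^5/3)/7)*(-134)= -376710.73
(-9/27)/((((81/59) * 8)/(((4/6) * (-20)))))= 295/729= 0.40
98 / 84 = 7 / 6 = 1.17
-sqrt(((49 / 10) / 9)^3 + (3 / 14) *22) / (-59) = 0.04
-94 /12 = -47 /6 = -7.83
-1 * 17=-17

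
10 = 10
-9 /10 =-0.90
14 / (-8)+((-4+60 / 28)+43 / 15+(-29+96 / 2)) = 7669 / 420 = 18.26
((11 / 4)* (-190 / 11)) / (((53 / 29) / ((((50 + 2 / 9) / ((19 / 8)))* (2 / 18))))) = -262160 / 4293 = -61.07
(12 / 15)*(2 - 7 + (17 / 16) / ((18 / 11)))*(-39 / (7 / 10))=2327 / 12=193.92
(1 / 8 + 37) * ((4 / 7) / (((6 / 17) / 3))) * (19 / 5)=95931 / 140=685.22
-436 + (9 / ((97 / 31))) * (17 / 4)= -164425 / 388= -423.78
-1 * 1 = -1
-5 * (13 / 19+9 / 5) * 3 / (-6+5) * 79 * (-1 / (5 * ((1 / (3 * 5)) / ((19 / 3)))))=-55932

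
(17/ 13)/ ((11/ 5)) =85/ 143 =0.59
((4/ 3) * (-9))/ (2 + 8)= -6/ 5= -1.20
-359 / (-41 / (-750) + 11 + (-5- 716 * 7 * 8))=269250 / 30067459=0.01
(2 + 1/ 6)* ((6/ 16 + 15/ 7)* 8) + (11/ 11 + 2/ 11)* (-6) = 5629/ 154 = 36.55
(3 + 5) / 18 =4 / 9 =0.44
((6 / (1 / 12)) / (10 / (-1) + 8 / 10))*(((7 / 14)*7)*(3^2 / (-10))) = 567 / 23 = 24.65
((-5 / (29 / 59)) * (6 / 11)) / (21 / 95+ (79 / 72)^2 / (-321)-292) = 279812361600 / 14714443748609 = 0.02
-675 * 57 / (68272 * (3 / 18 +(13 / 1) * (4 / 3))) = -7695 / 238952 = -0.03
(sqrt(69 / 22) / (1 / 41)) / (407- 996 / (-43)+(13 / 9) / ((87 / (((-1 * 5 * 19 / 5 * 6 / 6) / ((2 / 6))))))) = 460143 * sqrt(1518) / 105976112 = 0.17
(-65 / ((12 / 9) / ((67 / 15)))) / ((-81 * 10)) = 871 / 3240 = 0.27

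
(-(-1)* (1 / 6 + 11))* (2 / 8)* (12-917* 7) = -429269 / 24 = -17886.21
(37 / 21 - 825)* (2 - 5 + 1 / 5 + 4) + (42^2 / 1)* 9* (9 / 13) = 4551452 / 455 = 10003.19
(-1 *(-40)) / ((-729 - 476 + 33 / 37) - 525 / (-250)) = -14800 / 444743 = -0.03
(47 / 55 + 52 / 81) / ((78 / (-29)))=-193343 / 347490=-0.56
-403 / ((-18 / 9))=403 / 2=201.50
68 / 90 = 34 / 45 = 0.76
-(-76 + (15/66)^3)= 809123/10648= 75.99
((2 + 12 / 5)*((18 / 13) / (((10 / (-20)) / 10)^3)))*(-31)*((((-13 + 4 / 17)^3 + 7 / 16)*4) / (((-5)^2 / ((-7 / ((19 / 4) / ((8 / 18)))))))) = 399539936029696 / 1213511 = 329242945.49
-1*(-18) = 18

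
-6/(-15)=2/5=0.40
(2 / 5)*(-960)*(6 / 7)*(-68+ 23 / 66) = 1714560 / 77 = 22267.01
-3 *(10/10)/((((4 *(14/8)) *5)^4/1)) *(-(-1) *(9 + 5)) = -6/214375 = -0.00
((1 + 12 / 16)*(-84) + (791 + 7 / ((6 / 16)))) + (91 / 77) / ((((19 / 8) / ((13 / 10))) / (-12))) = 2053124 / 3135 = 654.90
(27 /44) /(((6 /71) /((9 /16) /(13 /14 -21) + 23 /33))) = 10570125 /2176064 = 4.86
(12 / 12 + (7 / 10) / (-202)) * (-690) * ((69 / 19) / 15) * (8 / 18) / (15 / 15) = -709918 / 9595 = -73.99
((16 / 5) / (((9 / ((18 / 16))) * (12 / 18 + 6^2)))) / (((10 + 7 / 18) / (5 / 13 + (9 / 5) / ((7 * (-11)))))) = 97632 / 257382125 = 0.00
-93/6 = -15.50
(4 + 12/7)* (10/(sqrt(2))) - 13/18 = -13/18 + 200* sqrt(2)/7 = 39.68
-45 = -45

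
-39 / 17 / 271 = -39 / 4607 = -0.01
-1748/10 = -874/5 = -174.80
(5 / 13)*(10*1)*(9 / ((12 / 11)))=825 / 26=31.73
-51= -51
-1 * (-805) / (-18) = -805 / 18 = -44.72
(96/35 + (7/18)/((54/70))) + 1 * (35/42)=34703/8505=4.08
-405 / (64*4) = -405 / 256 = -1.58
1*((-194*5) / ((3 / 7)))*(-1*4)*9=81480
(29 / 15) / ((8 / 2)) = 29 / 60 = 0.48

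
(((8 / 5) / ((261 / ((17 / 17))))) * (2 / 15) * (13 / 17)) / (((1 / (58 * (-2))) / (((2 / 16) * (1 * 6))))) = -208 / 3825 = -0.05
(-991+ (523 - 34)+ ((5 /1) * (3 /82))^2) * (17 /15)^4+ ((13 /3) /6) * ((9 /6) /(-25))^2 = -828.14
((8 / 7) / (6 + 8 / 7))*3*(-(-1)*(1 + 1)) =24 / 25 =0.96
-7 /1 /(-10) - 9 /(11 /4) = -283 /110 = -2.57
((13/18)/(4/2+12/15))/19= 65/4788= 0.01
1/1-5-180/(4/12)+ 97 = -447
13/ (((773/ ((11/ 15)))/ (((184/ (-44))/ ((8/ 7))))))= -2093/ 46380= -0.05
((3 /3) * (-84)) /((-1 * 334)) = 0.25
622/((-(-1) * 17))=622/17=36.59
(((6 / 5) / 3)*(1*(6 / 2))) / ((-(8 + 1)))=-2 / 15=-0.13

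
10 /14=0.71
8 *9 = 72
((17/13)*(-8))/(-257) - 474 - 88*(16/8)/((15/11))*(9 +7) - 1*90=-131753636/50115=-2629.03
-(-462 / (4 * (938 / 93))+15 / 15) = 2801 / 268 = 10.45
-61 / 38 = -1.61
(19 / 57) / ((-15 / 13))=-13 / 45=-0.29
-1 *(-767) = 767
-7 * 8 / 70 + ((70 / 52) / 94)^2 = -0.80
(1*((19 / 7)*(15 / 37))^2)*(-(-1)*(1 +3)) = 324900 / 67081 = 4.84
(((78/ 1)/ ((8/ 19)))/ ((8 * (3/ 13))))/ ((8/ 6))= 9633/ 128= 75.26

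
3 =3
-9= -9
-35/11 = -3.18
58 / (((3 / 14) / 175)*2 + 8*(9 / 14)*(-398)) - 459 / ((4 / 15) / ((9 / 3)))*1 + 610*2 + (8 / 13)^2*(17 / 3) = -2227022783209 / 565000124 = -3941.63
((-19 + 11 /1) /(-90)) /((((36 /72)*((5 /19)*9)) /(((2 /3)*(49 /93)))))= 14896 /564975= 0.03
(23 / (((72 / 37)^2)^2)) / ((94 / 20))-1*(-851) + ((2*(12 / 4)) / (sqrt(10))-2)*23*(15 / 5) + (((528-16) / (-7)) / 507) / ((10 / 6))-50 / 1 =207*sqrt(10) / 5 + 2477609995739153 / 3735533168640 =794.17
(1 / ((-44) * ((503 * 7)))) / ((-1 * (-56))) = -1 / 8675744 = -0.00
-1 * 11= -11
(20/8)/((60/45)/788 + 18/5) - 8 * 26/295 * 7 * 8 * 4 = -987398687/6279370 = -157.24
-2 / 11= -0.18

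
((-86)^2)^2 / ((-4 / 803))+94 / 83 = -911438671302 / 83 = -10981188810.87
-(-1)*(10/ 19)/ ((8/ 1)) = 0.07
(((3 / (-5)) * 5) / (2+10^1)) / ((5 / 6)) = -3 / 10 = -0.30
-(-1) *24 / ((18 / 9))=12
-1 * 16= -16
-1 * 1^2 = -1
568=568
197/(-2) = -197/2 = -98.50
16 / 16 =1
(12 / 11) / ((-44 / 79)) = -237 / 121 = -1.96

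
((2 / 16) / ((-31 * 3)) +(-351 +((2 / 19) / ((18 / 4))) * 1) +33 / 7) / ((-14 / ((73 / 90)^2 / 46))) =547770292063 / 1548519638400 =0.35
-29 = -29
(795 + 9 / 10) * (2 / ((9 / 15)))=2653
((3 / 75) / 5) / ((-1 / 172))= -172 / 125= -1.38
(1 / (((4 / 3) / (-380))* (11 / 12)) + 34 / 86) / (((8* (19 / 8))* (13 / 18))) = -2643714 / 116831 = -22.63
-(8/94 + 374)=-374.09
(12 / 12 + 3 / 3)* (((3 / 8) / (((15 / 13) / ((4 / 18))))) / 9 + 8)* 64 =415136 / 405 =1025.03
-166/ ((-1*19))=166/ 19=8.74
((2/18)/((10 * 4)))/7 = 1/2520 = 0.00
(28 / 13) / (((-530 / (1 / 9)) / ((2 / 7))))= -0.00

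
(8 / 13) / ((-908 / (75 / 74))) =-75 / 109187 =-0.00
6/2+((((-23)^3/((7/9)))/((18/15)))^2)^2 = 1109427861871028865873/38416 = 28879317520591130.41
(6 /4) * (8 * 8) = 96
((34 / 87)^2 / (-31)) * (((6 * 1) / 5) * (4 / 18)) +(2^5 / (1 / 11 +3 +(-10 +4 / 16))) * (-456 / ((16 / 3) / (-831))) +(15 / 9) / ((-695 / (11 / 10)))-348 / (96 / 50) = -195869373513656501 / 573368553180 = -341611.64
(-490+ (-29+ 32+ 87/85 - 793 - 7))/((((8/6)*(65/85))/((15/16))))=-245943/208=-1182.42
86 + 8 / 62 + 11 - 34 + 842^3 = 18505380285 / 31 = 596947751.13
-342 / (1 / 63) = -21546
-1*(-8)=8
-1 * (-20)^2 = -400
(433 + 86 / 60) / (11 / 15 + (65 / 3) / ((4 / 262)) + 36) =13033 / 43677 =0.30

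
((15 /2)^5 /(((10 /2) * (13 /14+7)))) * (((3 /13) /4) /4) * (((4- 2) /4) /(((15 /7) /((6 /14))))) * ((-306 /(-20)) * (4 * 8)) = 6506325 /15392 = 422.71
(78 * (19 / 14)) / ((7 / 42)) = 4446 / 7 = 635.14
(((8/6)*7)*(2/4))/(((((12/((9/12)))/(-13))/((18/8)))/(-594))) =81081/16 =5067.56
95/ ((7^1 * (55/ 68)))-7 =753/ 77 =9.78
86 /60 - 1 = 13 /30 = 0.43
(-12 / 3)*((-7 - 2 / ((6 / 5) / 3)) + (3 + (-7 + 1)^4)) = -5148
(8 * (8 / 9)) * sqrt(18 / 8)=32 / 3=10.67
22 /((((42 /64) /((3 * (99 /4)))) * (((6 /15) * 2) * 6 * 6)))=605 /7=86.43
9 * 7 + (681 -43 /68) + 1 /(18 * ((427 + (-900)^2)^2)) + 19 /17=299250819611150659 /401956656465348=744.49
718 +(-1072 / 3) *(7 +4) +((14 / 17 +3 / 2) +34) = -323987 / 102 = -3176.34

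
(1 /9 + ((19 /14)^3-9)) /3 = -157789 /74088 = -2.13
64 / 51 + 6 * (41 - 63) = -130.75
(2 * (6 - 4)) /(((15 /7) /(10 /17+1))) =2.96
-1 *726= -726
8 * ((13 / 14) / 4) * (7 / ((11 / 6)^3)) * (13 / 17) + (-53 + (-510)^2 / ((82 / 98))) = 288331180493 / 927707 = 310799.83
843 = 843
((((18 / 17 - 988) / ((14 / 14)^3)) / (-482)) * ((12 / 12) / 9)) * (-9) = -8389 / 4097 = -2.05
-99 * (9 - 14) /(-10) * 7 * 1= -693 /2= -346.50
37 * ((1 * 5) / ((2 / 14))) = 1295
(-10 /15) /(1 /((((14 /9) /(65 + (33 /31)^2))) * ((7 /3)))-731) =47089 /50346120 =0.00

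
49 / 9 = 5.44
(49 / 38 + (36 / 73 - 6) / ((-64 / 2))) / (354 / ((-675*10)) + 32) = 36489375 / 797602672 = 0.05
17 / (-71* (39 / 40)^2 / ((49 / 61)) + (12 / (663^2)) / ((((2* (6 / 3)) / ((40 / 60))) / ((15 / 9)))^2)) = -15818154206400 / 78182257752713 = -0.20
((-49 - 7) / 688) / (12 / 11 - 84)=77 / 78432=0.00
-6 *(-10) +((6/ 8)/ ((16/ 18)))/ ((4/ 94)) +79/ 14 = 38291/ 448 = 85.47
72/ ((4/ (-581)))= -10458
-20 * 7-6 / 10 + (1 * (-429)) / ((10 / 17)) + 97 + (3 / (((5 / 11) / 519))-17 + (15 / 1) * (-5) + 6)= 5133 / 2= 2566.50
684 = 684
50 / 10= 5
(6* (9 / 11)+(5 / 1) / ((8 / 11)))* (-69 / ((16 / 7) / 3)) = -1502613 / 1408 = -1067.20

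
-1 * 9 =-9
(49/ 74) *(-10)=-245/ 37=-6.62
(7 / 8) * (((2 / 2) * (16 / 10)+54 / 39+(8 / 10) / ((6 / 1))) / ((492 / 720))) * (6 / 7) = 1824 / 533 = 3.42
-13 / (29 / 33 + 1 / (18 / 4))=-1287 / 109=-11.81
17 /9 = 1.89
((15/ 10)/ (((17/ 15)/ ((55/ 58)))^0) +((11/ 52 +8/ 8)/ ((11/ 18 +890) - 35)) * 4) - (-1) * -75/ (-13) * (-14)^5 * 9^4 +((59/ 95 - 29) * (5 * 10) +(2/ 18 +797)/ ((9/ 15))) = -4181843376642555649/ 205418538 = -20357672765.85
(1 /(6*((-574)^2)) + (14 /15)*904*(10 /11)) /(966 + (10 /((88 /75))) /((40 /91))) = 66717572140 /85710792699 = 0.78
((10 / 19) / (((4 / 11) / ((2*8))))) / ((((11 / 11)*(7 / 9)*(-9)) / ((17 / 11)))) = -680 / 133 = -5.11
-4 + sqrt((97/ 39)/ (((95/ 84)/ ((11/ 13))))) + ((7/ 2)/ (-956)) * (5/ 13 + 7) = -12512/ 3107 + 2 * sqrt(709555)/ 1235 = -2.66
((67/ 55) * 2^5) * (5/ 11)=2144/ 121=17.72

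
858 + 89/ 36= 30977/ 36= 860.47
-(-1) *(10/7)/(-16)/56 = -5/3136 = -0.00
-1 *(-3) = 3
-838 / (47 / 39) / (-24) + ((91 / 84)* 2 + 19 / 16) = 72931 / 2256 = 32.33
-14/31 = -0.45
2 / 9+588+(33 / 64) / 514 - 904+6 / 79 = -7383944281 / 23389056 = -315.70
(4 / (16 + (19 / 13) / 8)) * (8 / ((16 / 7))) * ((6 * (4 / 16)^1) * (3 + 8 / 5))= 16744 / 2805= 5.97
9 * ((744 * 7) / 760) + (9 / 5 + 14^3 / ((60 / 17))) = 239668 / 285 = 840.94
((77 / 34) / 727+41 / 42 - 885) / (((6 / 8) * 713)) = -917751388 / 555153921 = -1.65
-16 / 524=-4 / 131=-0.03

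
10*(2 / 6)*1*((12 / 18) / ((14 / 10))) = 100 / 63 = 1.59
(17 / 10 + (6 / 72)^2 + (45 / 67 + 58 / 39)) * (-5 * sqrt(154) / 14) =-2424299 * sqrt(154) / 1755936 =-17.13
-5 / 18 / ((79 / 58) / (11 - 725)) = 34510 / 237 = 145.61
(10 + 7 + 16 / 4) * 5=105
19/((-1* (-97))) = 19/97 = 0.20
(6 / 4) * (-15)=-45 / 2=-22.50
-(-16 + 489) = -473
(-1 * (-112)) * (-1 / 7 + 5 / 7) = 64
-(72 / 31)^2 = -5184 / 961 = -5.39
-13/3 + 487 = 1448/3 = 482.67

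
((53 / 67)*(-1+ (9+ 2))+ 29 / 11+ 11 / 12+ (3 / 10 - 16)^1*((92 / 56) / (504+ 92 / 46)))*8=7065253 / 77385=91.30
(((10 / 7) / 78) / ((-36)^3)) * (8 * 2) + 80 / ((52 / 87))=106550635 / 796068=133.85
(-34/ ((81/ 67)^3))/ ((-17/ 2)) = 1203052/ 531441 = 2.26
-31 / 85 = -0.36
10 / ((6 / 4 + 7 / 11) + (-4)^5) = -220 / 22481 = -0.01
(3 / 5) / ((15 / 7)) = 7 / 25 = 0.28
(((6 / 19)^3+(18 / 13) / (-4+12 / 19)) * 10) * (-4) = 5415165 / 356668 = 15.18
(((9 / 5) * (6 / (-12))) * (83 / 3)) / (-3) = 8.30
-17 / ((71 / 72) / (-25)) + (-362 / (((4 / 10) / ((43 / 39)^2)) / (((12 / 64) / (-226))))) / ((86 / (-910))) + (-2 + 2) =4218630625 / 10012704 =421.33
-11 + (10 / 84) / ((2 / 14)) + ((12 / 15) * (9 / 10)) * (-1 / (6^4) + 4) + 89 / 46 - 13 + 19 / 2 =-366491 / 41400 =-8.85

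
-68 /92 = -0.74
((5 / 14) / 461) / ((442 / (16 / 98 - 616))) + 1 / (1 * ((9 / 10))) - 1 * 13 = -3739474061 / 314506647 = -11.89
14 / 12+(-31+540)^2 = 1554493 / 6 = 259082.17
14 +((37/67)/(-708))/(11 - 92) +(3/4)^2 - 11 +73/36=85918603/15369264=5.59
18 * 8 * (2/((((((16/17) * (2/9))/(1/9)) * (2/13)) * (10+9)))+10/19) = 4869/38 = 128.13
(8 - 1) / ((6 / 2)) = 7 / 3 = 2.33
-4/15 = -0.27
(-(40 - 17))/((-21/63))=69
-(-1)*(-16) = -16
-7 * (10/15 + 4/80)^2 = -12943/3600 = -3.60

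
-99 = -99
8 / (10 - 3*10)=-2 / 5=-0.40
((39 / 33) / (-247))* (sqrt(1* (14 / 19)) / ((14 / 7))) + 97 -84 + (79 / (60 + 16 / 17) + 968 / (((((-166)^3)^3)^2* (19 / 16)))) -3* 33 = -29832606332498040034760492020583269551360917 / 352199698705092355543535488625166857603072 -sqrt(266) / 7942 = -84.71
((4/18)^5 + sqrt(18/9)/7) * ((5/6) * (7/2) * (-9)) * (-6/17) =560/111537 + 45 * sqrt(2)/34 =1.88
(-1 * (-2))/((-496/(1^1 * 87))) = -87/248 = -0.35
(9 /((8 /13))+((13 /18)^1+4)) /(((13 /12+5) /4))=2786 /219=12.72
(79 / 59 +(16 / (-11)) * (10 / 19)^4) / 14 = 103808949 / 1184096606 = 0.09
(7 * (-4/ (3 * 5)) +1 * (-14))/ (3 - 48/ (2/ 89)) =238/ 31995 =0.01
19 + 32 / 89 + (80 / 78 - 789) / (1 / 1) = -2667862 / 3471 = -768.61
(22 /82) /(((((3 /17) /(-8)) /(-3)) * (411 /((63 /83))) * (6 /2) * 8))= 1309 /466211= 0.00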